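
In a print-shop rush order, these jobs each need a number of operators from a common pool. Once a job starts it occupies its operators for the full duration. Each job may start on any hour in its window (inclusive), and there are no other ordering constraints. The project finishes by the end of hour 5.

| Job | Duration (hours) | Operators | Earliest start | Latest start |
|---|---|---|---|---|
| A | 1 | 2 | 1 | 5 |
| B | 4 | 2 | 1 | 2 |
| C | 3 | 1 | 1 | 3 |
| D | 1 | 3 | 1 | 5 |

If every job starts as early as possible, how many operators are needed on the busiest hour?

Early-start schedule: A@1, B@1, C@1, D@1.
Load per hour: hour 1: 8, hour 2: 3, hour 3: 3, hour 4: 2, hour 5: 0.
Peak is 8.

8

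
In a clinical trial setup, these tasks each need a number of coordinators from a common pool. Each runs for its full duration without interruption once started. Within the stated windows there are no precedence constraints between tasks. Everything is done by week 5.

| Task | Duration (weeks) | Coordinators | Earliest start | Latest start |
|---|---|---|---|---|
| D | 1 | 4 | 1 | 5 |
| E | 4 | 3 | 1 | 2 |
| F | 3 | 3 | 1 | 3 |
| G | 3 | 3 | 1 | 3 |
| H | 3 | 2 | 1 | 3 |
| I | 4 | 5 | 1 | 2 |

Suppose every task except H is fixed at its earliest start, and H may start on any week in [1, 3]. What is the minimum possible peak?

H@1: w1:20  w2:16  w3:16  w4:8  w5:0 → peak 20
H@2: w1:18  w2:16  w3:16  w4:10  w5:0 → peak 18
H@3: w1:18  w2:14  w3:16  w4:10  w5:2 → peak 18
Best is H@2, peak 18.

18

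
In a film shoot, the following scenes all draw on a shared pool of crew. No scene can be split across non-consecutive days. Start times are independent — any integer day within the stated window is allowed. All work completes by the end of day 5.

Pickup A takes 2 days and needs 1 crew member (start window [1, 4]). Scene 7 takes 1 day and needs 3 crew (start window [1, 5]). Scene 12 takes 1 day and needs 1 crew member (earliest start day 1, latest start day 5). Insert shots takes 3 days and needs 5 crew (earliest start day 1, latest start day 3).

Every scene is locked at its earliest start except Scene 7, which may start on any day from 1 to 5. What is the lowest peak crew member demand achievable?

7

Scene 7@1: d1:10  d2:6  d3:5  d4:0  d5:0 → peak 10
Scene 7@2: d1:7  d2:9  d3:5  d4:0  d5:0 → peak 9
Scene 7@3: d1:7  d2:6  d3:8  d4:0  d5:0 → peak 8
Scene 7@4: d1:7  d2:6  d3:5  d4:3  d5:0 → peak 7
Scene 7@5: d1:7  d2:6  d3:5  d4:0  d5:3 → peak 7
Best is Scene 7@4, peak 7.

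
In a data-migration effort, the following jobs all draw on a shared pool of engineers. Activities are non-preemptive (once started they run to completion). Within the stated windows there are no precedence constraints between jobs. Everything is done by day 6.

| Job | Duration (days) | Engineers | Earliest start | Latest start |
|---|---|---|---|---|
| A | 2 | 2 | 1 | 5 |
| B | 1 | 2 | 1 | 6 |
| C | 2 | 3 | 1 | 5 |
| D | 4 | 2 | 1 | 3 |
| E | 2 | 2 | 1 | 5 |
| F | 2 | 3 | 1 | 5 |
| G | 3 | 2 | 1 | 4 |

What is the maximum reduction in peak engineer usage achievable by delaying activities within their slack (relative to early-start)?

Early-start peak: d1:16  d2:14  d3:4  d4:2  d5:0  d6:0 ⇒ 16.
Leveled (A@1, B@1, C@5, D@1, E@3, F@5, G@2): d1:6  d2:6  d3:6  d4:6  d5:6  d6:6 ⇒ 6.
Reduction 16 − 6 = 10.

10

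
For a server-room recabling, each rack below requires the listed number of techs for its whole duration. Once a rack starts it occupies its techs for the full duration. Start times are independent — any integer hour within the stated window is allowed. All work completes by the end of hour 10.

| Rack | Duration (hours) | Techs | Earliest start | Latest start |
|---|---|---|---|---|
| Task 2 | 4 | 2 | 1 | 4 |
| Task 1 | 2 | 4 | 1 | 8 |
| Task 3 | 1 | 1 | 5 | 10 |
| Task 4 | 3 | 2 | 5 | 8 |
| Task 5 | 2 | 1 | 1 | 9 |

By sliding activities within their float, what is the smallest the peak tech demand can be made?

Early-start (Task 2@1, Task 1@1, Task 3@5, Task 4@5, Task 5@1) gives peak 7: h1:7  h2:7  h3:2  h4:2  h5:3  h6:2  h7:2  h8:0  h9:0  h10:0.
Shift Task 1→5, Task 3→7, Task 4→7.
Schedule Task 2@1, Task 1@5, Task 3@7, Task 4@7, Task 5@1: h1:3  h2:3  h3:2  h4:2  h5:4  h6:4  h7:3  h8:2  h9:2  h10:0 — peak 4.

4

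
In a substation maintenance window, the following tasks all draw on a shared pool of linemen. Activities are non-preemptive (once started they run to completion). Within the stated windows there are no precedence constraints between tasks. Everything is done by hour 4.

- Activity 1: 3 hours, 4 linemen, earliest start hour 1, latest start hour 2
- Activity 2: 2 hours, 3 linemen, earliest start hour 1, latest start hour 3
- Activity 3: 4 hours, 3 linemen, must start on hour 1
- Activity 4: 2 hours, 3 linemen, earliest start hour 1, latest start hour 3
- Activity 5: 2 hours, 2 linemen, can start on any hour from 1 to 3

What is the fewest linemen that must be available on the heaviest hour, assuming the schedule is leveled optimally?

Early-start (Activity 1@1, Activity 2@1, Activity 3@1, Activity 4@1, Activity 5@1) gives peak 15: h1:15  h2:15  h3:7  h4:3.
Shift Activity 4→3.
Schedule Activity 1@1, Activity 2@1, Activity 3@1, Activity 4@3, Activity 5@1: h1:12  h2:12  h3:10  h4:6 — peak 12.

12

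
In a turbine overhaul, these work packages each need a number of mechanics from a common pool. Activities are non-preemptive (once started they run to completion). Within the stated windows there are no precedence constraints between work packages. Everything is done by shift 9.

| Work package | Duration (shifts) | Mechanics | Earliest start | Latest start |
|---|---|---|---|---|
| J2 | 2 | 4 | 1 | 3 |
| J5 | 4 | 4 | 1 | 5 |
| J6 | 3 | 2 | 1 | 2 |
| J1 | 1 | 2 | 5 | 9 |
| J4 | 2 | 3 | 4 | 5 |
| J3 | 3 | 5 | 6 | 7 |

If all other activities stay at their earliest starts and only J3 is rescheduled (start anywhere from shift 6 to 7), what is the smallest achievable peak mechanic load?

10

J3@6: s1:10  s2:10  s3:6  s4:7  s5:5  s6:5  s7:5  s8:5  s9:0 → peak 10
J3@7: s1:10  s2:10  s3:6  s4:7  s5:5  s6:0  s7:5  s8:5  s9:5 → peak 10
Best is J3@6, peak 10.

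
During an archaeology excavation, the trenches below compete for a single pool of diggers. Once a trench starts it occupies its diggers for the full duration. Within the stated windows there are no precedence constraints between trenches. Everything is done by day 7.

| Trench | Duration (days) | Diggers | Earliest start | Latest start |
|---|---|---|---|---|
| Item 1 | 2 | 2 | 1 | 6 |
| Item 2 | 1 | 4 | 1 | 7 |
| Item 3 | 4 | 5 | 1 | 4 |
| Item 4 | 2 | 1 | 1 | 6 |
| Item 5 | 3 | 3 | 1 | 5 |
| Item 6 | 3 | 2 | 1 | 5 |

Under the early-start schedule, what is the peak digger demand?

Early-start schedule: Item 1@1, Item 2@1, Item 3@1, Item 4@1, Item 5@1, Item 6@1.
Load per day: day 1: 17, day 2: 13, day 3: 10, day 4: 5, day 5: 0, day 6: 0, day 7: 0.
Peak is 17.

17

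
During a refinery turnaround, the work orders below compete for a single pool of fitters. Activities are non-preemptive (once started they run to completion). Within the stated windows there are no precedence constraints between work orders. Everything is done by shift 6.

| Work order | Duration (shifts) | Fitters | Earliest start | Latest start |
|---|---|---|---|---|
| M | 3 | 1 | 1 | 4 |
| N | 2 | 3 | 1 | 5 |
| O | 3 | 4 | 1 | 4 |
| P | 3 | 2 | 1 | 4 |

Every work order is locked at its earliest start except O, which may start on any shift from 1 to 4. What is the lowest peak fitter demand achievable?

6

O@1: s1:10  s2:10  s3:7  s4:0  s5:0  s6:0 → peak 10
O@2: s1:6  s2:10  s3:7  s4:4  s5:0  s6:0 → peak 10
O@3: s1:6  s2:6  s3:7  s4:4  s5:4  s6:0 → peak 7
O@4: s1:6  s2:6  s3:3  s4:4  s5:4  s6:4 → peak 6
Best is O@4, peak 6.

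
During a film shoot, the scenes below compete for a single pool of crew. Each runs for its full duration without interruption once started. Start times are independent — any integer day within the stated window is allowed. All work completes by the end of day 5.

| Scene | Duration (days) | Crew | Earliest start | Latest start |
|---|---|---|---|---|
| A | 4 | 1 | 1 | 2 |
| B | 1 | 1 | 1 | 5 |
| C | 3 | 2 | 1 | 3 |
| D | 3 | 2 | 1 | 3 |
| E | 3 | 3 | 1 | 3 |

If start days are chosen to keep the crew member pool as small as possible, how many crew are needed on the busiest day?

Early-start (A@1, B@1, C@1, D@1, E@1) gives peak 9: d1:9  d2:8  d3:8  d4:1  d5:0.
Shift E→2.
Schedule A@1, B@1, C@1, D@1, E@2: d1:6  d2:8  d3:8  d4:4  d5:0 — peak 8.

8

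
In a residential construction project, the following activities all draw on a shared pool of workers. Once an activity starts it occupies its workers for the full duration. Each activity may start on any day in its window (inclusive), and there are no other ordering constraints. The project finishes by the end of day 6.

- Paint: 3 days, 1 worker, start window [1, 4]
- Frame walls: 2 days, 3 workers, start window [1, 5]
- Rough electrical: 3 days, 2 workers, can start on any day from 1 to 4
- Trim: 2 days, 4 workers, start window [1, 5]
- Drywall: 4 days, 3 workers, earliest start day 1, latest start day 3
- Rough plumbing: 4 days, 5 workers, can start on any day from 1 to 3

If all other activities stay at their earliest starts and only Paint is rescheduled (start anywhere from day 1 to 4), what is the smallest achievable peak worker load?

17

Paint@1: d1:18  d2:18  d3:11  d4:8  d5:0  d6:0 → peak 18
Paint@2: d1:17  d2:18  d3:11  d4:9  d5:0  d6:0 → peak 18
Paint@3: d1:17  d2:17  d3:11  d4:9  d5:1  d6:0 → peak 17
Paint@4: d1:17  d2:17  d3:10  d4:9  d5:1  d6:1 → peak 17
Best is Paint@3, peak 17.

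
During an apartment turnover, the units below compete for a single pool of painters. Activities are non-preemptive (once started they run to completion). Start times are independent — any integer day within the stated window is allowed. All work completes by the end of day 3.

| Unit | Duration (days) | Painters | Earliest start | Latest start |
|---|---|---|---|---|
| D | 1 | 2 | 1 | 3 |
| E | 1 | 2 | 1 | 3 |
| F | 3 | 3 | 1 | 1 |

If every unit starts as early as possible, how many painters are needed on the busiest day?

Early-start schedule: D@1, E@1, F@1.
Load per day: day 1: 7, day 2: 3, day 3: 3.
Peak is 7.

7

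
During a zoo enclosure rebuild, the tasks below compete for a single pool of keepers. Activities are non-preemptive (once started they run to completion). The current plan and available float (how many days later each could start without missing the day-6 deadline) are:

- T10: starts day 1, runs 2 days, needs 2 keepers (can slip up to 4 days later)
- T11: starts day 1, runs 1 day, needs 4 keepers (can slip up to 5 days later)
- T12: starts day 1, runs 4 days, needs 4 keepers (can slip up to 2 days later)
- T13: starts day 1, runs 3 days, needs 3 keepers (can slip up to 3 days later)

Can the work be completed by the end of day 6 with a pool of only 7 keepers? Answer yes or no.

Schedule T10@1, T11@1, T12@2, T13@3: d1:6  d2:6  d3:7  d4:7  d5:7  d6:0 — peak 7 ≤ 7.

yes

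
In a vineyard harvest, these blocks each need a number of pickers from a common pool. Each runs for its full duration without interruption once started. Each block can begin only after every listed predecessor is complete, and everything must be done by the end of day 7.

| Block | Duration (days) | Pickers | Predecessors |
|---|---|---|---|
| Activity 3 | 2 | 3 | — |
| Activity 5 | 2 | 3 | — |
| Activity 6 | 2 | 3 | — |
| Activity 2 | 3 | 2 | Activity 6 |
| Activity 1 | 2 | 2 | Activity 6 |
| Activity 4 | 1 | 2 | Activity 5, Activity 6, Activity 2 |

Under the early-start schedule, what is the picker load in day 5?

2

At early start, day 5 has: Activity 2.
Demand: 2 = 2.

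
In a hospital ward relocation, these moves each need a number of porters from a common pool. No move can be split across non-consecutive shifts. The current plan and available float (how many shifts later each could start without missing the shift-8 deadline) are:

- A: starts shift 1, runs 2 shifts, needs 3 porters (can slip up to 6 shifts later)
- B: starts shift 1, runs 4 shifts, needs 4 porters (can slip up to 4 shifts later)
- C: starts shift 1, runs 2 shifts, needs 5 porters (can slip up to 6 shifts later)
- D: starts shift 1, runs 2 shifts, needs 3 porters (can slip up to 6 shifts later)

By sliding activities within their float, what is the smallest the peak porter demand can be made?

Early-start (A@1, B@1, C@1, D@1) gives peak 15: s1:15  s2:15  s3:4  s4:4  s5:0  s6:0  s7:0  s8:0.
Shift B→3, C→7.
Schedule A@1, B@3, C@7, D@1: s1:6  s2:6  s3:4  s4:4  s5:4  s6:4  s7:5  s8:5 — peak 6.

6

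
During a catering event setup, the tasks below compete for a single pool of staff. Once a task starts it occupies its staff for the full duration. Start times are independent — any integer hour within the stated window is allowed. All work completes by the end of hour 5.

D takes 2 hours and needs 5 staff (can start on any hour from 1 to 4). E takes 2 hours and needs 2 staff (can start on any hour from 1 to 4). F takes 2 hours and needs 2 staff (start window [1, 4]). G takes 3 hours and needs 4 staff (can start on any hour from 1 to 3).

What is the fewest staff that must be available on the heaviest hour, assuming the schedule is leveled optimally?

Early-start (D@1, E@1, F@1, G@1) gives peak 13: h1:13  h2:13  h3:4  h4:0  h5:0.
Shift F→3, G→3.
Schedule D@1, E@1, F@3, G@3: h1:7  h2:7  h3:6  h4:6  h5:4 — peak 7.

7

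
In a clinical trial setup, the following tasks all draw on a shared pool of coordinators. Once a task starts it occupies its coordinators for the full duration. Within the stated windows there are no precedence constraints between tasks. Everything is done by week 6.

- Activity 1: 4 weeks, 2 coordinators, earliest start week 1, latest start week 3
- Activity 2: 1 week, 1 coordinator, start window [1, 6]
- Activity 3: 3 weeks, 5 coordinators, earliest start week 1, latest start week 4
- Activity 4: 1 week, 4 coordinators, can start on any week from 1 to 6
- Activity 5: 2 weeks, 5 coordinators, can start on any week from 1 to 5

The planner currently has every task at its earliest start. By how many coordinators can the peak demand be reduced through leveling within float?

10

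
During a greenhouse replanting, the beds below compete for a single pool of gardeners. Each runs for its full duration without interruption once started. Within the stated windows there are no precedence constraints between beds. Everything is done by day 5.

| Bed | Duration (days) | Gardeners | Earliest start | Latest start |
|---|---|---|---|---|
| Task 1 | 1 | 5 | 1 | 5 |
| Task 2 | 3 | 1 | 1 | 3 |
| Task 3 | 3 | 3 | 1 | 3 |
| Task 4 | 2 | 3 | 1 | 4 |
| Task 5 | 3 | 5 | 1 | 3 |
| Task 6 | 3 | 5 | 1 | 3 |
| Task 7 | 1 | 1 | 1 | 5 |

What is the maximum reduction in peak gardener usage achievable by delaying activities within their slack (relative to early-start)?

Early-start peak: d1:23  d2:17  d3:14  d4:0  d5:0 ⇒ 23.
Leveled (Task 1@1, Task 2@1, Task 3@1, Task 4@1, Task 5@2, Task 6@3, Task 7@1): d1:13  d2:12  d3:14  d4:10  d5:5 ⇒ 14.
Reduction 23 − 14 = 9.

9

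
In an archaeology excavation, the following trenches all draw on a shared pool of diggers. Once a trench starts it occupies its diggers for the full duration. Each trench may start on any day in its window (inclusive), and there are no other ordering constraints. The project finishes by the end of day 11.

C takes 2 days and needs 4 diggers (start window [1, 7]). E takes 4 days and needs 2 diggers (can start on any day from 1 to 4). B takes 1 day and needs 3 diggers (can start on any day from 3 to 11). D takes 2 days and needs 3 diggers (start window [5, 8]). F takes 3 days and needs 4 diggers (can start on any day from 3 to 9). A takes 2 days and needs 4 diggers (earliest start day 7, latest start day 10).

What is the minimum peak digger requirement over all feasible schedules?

Early-start (C@1, E@1, B@3, D@5, F@3, A@7) gives peak 9: d1:6  d2:6  d3:9  d4:6  d5:7  d6:3  d7:4  d8:4  d9:0  d10:0  d11:0.
Shift E→3, F→7, A→10.
Schedule C@1, E@3, B@3, D@5, F@7, A@10: d1:4  d2:4  d3:5  d4:2  d5:5  d6:5  d7:4  d8:4  d9:4  d10:4  d11:4 — peak 5.
Total digger-days = 45 over 11 days ⇒ peak ≥ ⌈45/11⌉ = 5, so 5 is optimal.

5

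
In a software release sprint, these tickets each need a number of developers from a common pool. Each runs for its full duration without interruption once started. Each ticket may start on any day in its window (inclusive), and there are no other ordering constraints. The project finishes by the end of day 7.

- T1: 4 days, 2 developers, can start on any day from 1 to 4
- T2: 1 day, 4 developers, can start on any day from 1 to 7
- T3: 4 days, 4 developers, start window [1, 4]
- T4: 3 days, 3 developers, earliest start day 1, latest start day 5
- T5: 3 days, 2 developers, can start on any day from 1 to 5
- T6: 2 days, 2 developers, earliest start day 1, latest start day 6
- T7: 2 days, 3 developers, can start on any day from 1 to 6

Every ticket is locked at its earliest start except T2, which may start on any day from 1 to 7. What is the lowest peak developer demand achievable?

T2@1: d1:20  d2:16  d3:11  d4:6  d5:0  d6:0  d7:0 → peak 20
T2@2: d1:16  d2:20  d3:11  d4:6  d5:0  d6:0  d7:0 → peak 20
T2@3: d1:16  d2:16  d3:15  d4:6  d5:0  d6:0  d7:0 → peak 16
T2@4: d1:16  d2:16  d3:11  d4:10  d5:0  d6:0  d7:0 → peak 16
T2@5: d1:16  d2:16  d3:11  d4:6  d5:4  d6:0  d7:0 → peak 16
T2@6: d1:16  d2:16  d3:11  d4:6  d5:0  d6:4  d7:0 → peak 16
T2@7: d1:16  d2:16  d3:11  d4:6  d5:0  d6:0  d7:4 → peak 16
Best is T2@3, peak 16.

16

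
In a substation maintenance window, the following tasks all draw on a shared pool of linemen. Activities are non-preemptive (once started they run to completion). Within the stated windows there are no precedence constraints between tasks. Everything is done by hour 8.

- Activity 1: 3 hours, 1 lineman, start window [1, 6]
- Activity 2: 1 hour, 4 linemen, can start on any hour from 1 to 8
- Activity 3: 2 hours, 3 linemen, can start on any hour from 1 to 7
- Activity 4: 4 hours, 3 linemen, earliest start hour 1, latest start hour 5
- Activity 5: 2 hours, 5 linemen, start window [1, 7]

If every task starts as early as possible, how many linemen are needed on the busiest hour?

Early-start schedule: Activity 1@1, Activity 2@1, Activity 3@1, Activity 4@1, Activity 5@1.
Load per hour: hour 1: 16, hour 2: 12, hour 3: 4, hour 4: 3, hour 5: 0, hour 6: 0, hour 7: 0, hour 8: 0.
Peak is 16.

16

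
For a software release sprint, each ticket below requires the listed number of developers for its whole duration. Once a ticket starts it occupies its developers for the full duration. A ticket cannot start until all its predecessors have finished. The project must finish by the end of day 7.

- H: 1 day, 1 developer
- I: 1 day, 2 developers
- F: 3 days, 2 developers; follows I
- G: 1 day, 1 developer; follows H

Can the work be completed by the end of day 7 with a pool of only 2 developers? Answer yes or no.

yes

Schedule H@1, I@2, F@3, G@6: d1:1  d2:2  d3:2  d4:2  d5:2  d6:1  d7:0 — peak 2 ≤ 2.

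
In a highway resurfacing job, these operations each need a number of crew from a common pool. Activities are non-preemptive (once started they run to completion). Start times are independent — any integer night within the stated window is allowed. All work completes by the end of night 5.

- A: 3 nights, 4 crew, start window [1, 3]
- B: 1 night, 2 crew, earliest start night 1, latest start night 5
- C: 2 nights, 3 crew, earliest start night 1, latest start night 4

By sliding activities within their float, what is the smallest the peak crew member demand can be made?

Early-start (A@1, B@1, C@1) gives peak 9: n1:9  n2:7  n3:4  n4:0  n5:0.
Shift B→4, C→4.
Schedule A@1, B@4, C@4: n1:4  n2:4  n3:4  n4:5  n5:3 — peak 5.

5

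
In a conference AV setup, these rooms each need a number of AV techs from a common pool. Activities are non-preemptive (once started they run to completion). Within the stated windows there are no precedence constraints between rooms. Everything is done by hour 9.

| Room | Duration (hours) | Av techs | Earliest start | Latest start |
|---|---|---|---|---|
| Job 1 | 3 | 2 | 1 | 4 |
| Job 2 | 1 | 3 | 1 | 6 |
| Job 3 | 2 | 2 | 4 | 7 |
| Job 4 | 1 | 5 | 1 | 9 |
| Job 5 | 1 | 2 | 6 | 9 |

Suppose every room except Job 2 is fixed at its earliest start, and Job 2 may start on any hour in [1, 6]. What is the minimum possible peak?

7

Job 2@1: h1:10  h2:2  h3:2  h4:2  h5:2  h6:2  h7:0  h8:0  h9:0 → peak 10
Job 2@2: h1:7  h2:5  h3:2  h4:2  h5:2  h6:2  h7:0  h8:0  h9:0 → peak 7
Job 2@3: h1:7  h2:2  h3:5  h4:2  h5:2  h6:2  h7:0  h8:0  h9:0 → peak 7
Job 2@4: h1:7  h2:2  h3:2  h4:5  h5:2  h6:2  h7:0  h8:0  h9:0 → peak 7
Job 2@5: h1:7  h2:2  h3:2  h4:2  h5:5  h6:2  h7:0  h8:0  h9:0 → peak 7
Job 2@6: h1:7  h2:2  h3:2  h4:2  h5:2  h6:5  h7:0  h8:0  h9:0 → peak 7
Best is Job 2@2, peak 7.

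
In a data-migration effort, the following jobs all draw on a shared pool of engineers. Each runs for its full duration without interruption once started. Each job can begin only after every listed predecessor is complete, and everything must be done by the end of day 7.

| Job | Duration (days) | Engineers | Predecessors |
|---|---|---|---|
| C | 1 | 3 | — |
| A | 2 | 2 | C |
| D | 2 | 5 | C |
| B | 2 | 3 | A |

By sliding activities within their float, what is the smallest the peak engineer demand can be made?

5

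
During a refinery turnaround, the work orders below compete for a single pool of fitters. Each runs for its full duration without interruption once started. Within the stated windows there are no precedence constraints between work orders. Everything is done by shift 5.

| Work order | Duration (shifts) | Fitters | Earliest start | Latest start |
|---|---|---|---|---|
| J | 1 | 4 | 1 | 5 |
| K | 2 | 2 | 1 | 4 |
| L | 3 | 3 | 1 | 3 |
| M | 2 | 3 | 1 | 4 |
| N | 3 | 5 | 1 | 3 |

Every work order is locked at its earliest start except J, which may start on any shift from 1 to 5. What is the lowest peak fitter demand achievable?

J@1: s1:17  s2:13  s3:8  s4:0  s5:0 → peak 17
J@2: s1:13  s2:17  s3:8  s4:0  s5:0 → peak 17
J@3: s1:13  s2:13  s3:12  s4:0  s5:0 → peak 13
J@4: s1:13  s2:13  s3:8  s4:4  s5:0 → peak 13
J@5: s1:13  s2:13  s3:8  s4:0  s5:4 → peak 13
Best is J@3, peak 13.

13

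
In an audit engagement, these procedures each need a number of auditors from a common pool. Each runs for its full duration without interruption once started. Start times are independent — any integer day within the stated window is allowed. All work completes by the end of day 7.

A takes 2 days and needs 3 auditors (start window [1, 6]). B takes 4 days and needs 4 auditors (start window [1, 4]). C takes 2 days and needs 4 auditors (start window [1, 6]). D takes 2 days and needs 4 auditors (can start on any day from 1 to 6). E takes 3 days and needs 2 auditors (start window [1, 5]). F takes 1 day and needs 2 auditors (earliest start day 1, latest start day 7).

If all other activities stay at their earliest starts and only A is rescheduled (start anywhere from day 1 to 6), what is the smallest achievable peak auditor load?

16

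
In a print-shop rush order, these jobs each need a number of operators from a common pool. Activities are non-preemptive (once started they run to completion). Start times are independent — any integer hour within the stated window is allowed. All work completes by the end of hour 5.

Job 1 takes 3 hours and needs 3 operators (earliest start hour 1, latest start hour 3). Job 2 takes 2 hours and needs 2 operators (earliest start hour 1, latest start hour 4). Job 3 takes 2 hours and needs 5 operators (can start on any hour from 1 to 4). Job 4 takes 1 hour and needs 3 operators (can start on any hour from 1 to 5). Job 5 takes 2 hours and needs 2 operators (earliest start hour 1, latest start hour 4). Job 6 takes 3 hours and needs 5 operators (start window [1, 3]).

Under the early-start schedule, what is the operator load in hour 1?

20

At early start, hour 1 has: Job 1, Job 2, Job 3, Job 4, Job 5, Job 6.
Demand: 3 + 2 + 5 + 3 + 2 + 5 = 20.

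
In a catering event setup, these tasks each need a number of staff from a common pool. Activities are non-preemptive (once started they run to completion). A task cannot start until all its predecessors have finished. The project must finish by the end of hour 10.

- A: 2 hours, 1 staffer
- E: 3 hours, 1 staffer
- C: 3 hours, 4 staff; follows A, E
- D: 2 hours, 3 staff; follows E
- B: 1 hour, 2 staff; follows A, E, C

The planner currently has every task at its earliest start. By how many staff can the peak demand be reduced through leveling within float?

3

Early-start peak: h1:2  h2:2  h3:1  h4:7  h5:7  h6:4  h7:2  h8:0  h9:0  h10:0 ⇒ 7.
Leveled (A@1, E@1, C@4, D@7, B@9): h1:2  h2:2  h3:1  h4:4  h5:4  h6:4  h7:3  h8:3  h9:2  h10:0 ⇒ 4.
Reduction 7 − 4 = 3.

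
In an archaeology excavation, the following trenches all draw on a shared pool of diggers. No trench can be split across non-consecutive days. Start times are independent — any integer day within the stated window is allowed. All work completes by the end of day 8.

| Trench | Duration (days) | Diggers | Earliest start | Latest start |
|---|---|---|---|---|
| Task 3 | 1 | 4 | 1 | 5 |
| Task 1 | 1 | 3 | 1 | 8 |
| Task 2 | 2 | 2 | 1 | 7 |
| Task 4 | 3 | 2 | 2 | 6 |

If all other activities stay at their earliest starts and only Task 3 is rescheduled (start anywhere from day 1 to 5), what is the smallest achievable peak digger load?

5

Task 3@1: d1:9  d2:4  d3:2  d4:2  d5:0  d6:0  d7:0  d8:0 → peak 9
Task 3@2: d1:5  d2:8  d3:2  d4:2  d5:0  d6:0  d7:0  d8:0 → peak 8
Task 3@3: d1:5  d2:4  d3:6  d4:2  d5:0  d6:0  d7:0  d8:0 → peak 6
Task 3@4: d1:5  d2:4  d3:2  d4:6  d5:0  d6:0  d7:0  d8:0 → peak 6
Task 3@5: d1:5  d2:4  d3:2  d4:2  d5:4  d6:0  d7:0  d8:0 → peak 5
Best is Task 3@5, peak 5.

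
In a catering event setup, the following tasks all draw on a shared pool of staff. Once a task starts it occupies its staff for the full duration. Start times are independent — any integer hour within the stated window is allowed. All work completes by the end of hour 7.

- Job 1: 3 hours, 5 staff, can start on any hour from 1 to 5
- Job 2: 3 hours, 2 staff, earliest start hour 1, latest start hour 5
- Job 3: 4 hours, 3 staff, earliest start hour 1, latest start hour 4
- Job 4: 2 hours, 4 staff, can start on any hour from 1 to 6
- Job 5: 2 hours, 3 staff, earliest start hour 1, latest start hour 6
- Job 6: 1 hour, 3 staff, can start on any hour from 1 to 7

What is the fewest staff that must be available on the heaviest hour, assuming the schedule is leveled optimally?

Early-start (Job 1@1, Job 2@1, Job 3@1, Job 4@1, Job 5@1, Job 6@1) gives peak 20: h1:20  h2:17  h3:10  h4:3  h5:0  h6:0  h7:0.
Shift Job 2→2, Job 3→4, Job 4→6, Job 5→4.
Schedule Job 1@1, Job 2@2, Job 3@4, Job 4@6, Job 5@4, Job 6@1: h1:8  h2:7  h3:7  h4:8  h5:6  h6:7  h7:7 — peak 8.
Total staffer-hours = 50 over 7 hours ⇒ peak ≥ ⌈50/7⌉ = 8, so 8 is optimal.

8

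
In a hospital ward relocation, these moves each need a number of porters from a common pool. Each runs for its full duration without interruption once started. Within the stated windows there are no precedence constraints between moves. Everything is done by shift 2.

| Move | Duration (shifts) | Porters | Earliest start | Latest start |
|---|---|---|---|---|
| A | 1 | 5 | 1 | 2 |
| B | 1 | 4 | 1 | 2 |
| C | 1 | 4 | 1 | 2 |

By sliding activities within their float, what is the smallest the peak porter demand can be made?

Early-start (A@1, B@1, C@1) gives peak 13: s1:13  s2:0.
Shift B→2, C→2.
Schedule A@1, B@2, C@2: s1:5  s2:8 — peak 8.
No arrangement of the 8 feasible schedules does better.

8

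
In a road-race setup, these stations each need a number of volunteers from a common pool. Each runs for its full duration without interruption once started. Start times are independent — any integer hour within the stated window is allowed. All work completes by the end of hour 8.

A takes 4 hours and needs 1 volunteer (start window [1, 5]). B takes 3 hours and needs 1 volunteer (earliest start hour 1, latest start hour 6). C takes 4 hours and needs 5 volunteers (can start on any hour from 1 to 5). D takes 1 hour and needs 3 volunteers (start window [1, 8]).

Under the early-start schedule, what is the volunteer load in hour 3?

At early start, hour 3 has: A, B, C.
Demand: 1 + 1 + 5 = 7.

7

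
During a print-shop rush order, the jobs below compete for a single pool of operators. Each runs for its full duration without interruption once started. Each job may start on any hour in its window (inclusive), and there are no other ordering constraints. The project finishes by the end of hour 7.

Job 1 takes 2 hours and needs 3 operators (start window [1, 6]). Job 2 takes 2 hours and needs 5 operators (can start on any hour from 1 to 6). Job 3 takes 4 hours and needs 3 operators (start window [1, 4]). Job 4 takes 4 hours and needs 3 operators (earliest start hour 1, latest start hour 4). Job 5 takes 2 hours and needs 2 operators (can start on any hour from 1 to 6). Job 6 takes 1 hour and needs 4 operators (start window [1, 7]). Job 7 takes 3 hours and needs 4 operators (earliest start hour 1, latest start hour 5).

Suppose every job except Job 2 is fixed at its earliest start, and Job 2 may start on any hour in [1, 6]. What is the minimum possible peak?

Job 2@1: h1:24  h2:20  h3:10  h4:6  h5:0  h6:0  h7:0 → peak 24
Job 2@2: h1:19  h2:20  h3:15  h4:6  h5:0  h6:0  h7:0 → peak 20
Job 2@3: h1:19  h2:15  h3:15  h4:11  h5:0  h6:0  h7:0 → peak 19
Job 2@4: h1:19  h2:15  h3:10  h4:11  h5:5  h6:0  h7:0 → peak 19
Job 2@5: h1:19  h2:15  h3:10  h4:6  h5:5  h6:5  h7:0 → peak 19
Job 2@6: h1:19  h2:15  h3:10  h4:6  h5:0  h6:5  h7:5 → peak 19
Best is Job 2@3, peak 19.

19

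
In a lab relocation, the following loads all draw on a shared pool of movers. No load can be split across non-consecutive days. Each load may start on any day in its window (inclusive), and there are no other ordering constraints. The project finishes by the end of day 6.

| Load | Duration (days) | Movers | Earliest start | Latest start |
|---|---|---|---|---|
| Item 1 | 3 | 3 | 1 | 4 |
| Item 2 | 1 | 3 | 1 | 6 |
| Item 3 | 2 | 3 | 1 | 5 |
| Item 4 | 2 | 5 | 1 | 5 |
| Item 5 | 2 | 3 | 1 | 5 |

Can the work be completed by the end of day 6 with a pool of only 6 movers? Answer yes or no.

yes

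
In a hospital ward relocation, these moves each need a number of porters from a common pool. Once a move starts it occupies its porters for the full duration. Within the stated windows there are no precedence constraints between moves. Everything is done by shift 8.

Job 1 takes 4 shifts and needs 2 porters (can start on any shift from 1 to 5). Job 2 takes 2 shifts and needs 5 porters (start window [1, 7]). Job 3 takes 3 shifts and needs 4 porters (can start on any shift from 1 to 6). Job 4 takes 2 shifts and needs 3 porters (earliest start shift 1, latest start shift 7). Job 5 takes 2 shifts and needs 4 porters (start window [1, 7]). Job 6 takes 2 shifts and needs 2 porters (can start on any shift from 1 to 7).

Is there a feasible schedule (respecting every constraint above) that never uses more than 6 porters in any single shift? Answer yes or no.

The minimum achievable peak is 7; 6 < 7, so no feasible schedule stays within the cap.

no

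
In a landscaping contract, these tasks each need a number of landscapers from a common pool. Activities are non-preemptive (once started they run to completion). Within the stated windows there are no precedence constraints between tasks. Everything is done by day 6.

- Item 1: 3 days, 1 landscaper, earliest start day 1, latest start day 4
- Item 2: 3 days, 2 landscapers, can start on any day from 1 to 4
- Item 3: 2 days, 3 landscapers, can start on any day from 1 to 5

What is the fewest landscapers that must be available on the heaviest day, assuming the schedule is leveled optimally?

Early-start (Item 1@1, Item 2@1, Item 3@1) gives peak 6: d1:6  d2:6  d3:3  d4:0  d5:0  d6:0.
Shift Item 3→4.
Schedule Item 1@1, Item 2@1, Item 3@4: d1:3  d2:3  d3:3  d4:3  d5:3  d6:0 — peak 3.
Total landscaper-days = 15 over 6 days ⇒ peak ≥ ⌈15/6⌉ = 3, so 3 is optimal.

3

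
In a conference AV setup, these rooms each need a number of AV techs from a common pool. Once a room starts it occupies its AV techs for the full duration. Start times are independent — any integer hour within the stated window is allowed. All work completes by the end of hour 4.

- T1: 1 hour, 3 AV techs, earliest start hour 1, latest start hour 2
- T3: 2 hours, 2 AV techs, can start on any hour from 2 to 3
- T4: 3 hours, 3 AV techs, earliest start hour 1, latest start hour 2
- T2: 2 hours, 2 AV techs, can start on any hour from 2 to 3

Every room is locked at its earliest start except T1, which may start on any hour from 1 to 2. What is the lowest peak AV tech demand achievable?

7

T1@1: h1:6  h2:7  h3:7  h4:0 → peak 7
T1@2: h1:3  h2:10  h3:7  h4:0 → peak 10
Best is T1@1, peak 7.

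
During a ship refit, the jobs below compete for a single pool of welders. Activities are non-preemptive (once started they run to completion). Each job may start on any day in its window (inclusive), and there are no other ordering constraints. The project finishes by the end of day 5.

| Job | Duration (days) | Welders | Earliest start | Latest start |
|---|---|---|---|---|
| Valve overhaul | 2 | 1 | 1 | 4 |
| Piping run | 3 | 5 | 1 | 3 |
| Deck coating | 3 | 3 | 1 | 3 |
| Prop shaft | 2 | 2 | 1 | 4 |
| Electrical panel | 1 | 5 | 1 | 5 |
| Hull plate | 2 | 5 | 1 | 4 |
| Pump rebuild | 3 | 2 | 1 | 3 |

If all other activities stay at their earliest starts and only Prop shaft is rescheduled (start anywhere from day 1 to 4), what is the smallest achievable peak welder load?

Prop shaft@1: d1:23  d2:18  d3:10  d4:0  d5:0 → peak 23
Prop shaft@2: d1:21  d2:18  d3:12  d4:0  d5:0 → peak 21
Prop shaft@3: d1:21  d2:16  d3:12  d4:2  d5:0 → peak 21
Prop shaft@4: d1:21  d2:16  d3:10  d4:2  d5:2 → peak 21
Best is Prop shaft@2, peak 21.

21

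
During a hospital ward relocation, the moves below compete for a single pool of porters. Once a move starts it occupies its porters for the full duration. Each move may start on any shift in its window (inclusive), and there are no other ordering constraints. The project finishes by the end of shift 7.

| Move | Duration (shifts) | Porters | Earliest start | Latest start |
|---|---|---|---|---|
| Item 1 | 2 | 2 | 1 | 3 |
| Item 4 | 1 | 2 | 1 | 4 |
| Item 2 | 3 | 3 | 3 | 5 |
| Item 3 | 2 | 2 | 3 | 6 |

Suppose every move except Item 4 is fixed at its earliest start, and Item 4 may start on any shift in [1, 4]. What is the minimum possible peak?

5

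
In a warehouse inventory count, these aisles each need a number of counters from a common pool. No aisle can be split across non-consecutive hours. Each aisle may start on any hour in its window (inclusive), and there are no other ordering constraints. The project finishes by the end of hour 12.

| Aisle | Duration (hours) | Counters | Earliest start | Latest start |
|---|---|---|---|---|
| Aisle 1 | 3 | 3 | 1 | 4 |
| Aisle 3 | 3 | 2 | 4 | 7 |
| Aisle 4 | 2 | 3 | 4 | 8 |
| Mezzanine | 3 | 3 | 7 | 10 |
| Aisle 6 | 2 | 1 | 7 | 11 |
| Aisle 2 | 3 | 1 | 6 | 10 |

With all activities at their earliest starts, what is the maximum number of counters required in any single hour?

5

Early-start schedule: Aisle 1@1, Aisle 3@4, Aisle 4@4, Mezzanine@7, Aisle 6@7, Aisle 2@6.
Load per hour: hour 1: 3, hour 2: 3, hour 3: 3, hour 4: 5, hour 5: 5, hour 6: 3, hour 7: 5, hour 8: 5, hour 9: 3, hour 10: 0, hour 11: 0, hour 12: 0.
Peak is 5.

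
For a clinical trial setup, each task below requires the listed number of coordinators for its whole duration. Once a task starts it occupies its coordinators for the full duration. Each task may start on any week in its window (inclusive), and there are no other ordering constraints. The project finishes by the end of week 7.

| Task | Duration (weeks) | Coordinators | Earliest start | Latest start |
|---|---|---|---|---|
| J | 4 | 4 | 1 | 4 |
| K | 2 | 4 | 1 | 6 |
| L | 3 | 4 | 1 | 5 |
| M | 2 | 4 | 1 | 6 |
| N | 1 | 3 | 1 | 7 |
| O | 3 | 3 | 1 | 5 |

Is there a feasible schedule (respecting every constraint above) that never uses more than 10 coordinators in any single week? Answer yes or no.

Schedule J@1, K@1, L@3, M@6, N@5, O@5: w1:8  w2:8  w3:8  w4:8  w5:10  w6:7  w7:7 — peak 10 ≤ 10.

yes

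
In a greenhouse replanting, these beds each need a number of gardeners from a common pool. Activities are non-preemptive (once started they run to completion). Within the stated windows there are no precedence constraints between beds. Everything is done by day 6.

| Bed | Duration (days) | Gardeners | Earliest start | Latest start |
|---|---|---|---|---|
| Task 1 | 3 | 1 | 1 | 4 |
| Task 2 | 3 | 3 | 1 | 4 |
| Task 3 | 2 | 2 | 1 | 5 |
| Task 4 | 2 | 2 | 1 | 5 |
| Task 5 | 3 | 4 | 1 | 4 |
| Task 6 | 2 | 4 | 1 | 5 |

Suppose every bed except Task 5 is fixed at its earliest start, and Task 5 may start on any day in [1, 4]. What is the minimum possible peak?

12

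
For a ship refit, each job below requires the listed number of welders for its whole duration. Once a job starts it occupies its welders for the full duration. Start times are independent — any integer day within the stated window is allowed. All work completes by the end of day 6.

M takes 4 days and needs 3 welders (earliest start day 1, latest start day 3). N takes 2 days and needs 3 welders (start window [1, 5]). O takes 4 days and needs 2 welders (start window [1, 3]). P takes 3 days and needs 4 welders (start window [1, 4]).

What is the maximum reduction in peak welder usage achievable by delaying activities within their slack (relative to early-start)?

3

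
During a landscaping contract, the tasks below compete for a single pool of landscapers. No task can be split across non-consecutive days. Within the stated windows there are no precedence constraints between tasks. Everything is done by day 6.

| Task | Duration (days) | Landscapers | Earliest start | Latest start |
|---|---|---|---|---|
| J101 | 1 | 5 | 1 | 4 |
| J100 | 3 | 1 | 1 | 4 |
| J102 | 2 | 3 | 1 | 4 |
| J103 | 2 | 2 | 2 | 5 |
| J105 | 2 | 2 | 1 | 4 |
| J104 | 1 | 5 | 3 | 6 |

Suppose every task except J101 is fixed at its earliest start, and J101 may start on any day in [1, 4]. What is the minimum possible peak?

J101@1: d1:11  d2:8  d3:8  d4:0  d5:0  d6:0 → peak 11
J101@2: d1:6  d2:13  d3:8  d4:0  d5:0  d6:0 → peak 13
J101@3: d1:6  d2:8  d3:13  d4:0  d5:0  d6:0 → peak 13
J101@4: d1:6  d2:8  d3:8  d4:5  d5:0  d6:0 → peak 8
Best is J101@4, peak 8.

8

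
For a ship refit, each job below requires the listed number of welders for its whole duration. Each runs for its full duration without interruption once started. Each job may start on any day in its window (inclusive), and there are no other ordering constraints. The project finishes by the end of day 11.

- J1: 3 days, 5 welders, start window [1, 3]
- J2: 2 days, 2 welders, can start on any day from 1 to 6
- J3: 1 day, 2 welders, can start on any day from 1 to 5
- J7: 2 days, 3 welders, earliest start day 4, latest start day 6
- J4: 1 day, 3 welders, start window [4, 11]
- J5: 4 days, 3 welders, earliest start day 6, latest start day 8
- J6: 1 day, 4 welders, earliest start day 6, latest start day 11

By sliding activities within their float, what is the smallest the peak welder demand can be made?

Early-start (J1@1, J2@1, J3@1, J7@4, J4@4, J5@6, J6@6) gives peak 9: d1:9  d2:7  d3:5  d4:6  d5:3  d6:7  d7:3  d8:3  d9:3  d10:0  d11:0.
Shift J2→5, J3→4, J4→6, J5→7, J6→11.
Schedule J1@1, J2@5, J3@4, J7@4, J4@6, J5@7, J6@11: d1:5  d2:5  d3:5  d4:5  d5:5  d6:5  d7:3  d8:3  d9:3  d10:3  d11:4 — peak 5.
Total welder-days = 46 over 11 days ⇒ peak ≥ ⌈46/11⌉ = 5, so 5 is optimal.

5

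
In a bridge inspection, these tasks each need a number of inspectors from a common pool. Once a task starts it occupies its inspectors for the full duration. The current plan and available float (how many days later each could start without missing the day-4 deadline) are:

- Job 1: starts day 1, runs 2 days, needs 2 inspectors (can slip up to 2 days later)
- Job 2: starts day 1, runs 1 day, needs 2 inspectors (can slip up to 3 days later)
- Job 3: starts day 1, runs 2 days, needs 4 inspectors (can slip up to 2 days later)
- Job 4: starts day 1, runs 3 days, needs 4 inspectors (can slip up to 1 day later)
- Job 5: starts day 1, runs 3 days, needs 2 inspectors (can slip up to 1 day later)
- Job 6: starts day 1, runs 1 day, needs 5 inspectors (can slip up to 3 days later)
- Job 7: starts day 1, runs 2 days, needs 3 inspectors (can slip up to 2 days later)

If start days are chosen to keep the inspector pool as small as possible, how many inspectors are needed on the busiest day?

Early-start (Job 1@1, Job 2@1, Job 3@1, Job 4@1, Job 5@1, Job 6@1, Job 7@1) gives peak 22: d1:22  d2:15  d3:6  d4:0.
Shift Job 3→3, Job 5→2, Job 6→4.
Schedule Job 1@1, Job 2@1, Job 3@3, Job 4@1, Job 5@2, Job 6@4, Job 7@1: d1:11  d2:11  d3:10  d4:11 — peak 11.
Total inspector-days = 43 over 4 days ⇒ peak ≥ ⌈43/4⌉ = 11, so 11 is optimal.

11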